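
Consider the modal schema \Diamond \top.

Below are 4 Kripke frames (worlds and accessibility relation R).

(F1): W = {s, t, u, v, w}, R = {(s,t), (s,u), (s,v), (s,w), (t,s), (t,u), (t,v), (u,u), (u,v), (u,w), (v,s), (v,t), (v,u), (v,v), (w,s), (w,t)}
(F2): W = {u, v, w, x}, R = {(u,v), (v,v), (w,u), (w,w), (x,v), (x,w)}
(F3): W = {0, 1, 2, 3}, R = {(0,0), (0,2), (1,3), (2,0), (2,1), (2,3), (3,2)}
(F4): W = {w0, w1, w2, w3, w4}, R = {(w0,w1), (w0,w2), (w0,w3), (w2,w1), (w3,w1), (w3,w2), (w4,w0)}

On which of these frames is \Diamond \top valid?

The schema corresponds to seriality: \forall x \exists y Rxy.
(F1): ✓.
(F2): ✓.
(F3): ✓.
(F4): fails — world w1 has no successor.
Valid on: (F1), (F2), (F3).

(F1), (F2), (F3)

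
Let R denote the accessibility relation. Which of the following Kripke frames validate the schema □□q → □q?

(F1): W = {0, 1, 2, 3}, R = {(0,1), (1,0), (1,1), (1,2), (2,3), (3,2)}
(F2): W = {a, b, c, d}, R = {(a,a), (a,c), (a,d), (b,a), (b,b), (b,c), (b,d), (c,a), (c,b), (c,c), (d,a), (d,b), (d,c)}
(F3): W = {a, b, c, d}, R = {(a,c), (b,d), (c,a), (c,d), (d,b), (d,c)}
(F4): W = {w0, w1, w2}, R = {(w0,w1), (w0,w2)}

The schema corresponds to density: ∀x ∀y (Rxy → ∃z (Rxz ∧ Rzy)).
(F1): fails — R32 but no z with R3z and Rz2.
(F2): condition met.
(F3): fails — Rcd but no z with Rcz and Rzd.
(F4): fails — Rw0w1 but no z with Rw0z and Rzw1.

(F2)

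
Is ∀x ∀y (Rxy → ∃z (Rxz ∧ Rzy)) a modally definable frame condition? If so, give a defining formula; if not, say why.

Yes: it is density, defined by the C4 schema □□q → □q.
Suppose □□q→□q is valid. Take Rxy and set V(q)={w : xR²w}. Then □□q at x, so □q at x, so q at y, i.e. ∃z(Rxz∧Rzy).

Yes, by □□q → □q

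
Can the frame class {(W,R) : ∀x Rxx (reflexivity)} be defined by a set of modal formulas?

The condition is reflexivity. A defining modal formula is □p → p.
Suppose □p→p is valid. At any x set V(p)={w : Rxw}. Then □p holds at x, so p holds at x, i.e. Rxx.

Definable; □p → p defines it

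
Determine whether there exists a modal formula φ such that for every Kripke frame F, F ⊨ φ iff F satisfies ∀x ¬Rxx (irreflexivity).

Modal frame validity is preserved under surjective bounded morphisms.
The 3-cycle (worlds a,b,c with a→b→c→a) is irreflexive, and the map sending every world to a single reflexive point • is a surjective bounded morphism (forth: every edge maps to (•,•); back: every world has a successor). So any modal formula valid on the 3-cycle is also valid on the reflexive point, which is not irreflexive.
Hence irreflexivity is not modally definable.

No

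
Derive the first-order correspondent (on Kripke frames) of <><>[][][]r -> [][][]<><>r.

forall x forall y forall z ((x R^2 y & x R^3 z) -> exists w (y R^3 w & z R^2 w))

This is a Sahlqvist (Geach-type) schema ◇^2□^3r → □^3◇^2r.
Minimal-valuation argument: fix x; take any y with xR^2y and any z with xR^3z. Set V(r) to the set of worlds R-reachable from y in exactly 3 steps. Then □^3r holds at y, so the antecedent holds at x; validity forces ◇^2r at z, giving a w with zR^2w and yR^3w.
First-order correspondent: forall x forall y forall z ((x R^2 y & x R^3 z) -> exists w (y R^3 w & z R^2 w)).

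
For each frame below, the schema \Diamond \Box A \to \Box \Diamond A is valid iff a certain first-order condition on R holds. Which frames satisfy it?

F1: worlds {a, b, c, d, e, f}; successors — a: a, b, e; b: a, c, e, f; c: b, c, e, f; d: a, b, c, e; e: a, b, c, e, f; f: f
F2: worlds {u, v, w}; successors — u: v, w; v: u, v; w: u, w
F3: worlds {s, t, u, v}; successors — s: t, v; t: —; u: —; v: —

This is the axiom for convergence; its first-order frame correspondent is \forall x \forall y \forall z (Rxy \wedge Rxz \to \exists w (Ryw \wedge Rzw)).
F1: fails — Rbf and Rba but f and a have no common successor.
F2: ✓.
F3: fails — Rsv and Rsv but v and v have no common successor.
Valid on: F2.

F2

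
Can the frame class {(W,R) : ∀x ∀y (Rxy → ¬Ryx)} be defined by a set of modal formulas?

Not definable by any modal formula

Any modally definable frame class is closed under surjective bounded morphisms.
The 4-cycle (worlds w0,w1,w2,w3 with w0→w1→w2→w3→w0) is asymmetric. Mapping every world to a single reflexive point • is a surjective bounded morphism, and the reflexive point is not asymmetric (R•• but asymmetry requires ¬R••).
So no modal formula (or set of formulas) defines exactly the asymmetric frames.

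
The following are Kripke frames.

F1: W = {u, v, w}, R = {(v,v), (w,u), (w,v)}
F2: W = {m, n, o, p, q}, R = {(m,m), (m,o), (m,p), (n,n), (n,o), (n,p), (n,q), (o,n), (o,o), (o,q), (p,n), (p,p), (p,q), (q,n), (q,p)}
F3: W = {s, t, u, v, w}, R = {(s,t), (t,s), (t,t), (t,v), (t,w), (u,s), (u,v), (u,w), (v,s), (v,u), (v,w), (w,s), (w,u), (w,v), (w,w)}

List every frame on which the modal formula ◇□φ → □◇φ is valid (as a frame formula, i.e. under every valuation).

F2

The schema corresponds to convergence: ∀x ∀y ∀z (Rxy ∧ Rxz → ∃w (Ryw ∧ Rzw)).
F1: fails — Rwu and Rwu but u and u have no common successor.
F2: condition met.
F3: fails — Rtv and Rts but v and s have no common successor.
Valid on: F2.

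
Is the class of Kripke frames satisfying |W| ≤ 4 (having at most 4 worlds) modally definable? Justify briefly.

Modal frame validity is preserved under disjoint unions.
Any modal formula valid on each of 5 disjoint one-world frames is valid on their disjoint union (validity is preserved under disjoint unions). Each one-world frame has |W|=1≤4, but the union has |W|=5.
So no modal formula (or set of formulas) defines exactly the |W|≤4 frames.

Not modally definable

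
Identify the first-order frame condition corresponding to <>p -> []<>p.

the Euclidean property: forall x forall y forall z (Rxy & Rxz -> Ryz)

Suppose ◇p→□◇p is valid. Take Rxy, Rxz and set V(p)={y}. Then ◇p at x, so □◇p at x, so ◇p at z, so some w with Rzw has p; w=y, i.e. Rzy. By symmetry of the argument, Ryz.
Conversely, on a frame with the Euclidean property the schema holds at every world under every valuation.
Frame condition: forall x forall y forall z (Rxy & Rxz -> Ryz).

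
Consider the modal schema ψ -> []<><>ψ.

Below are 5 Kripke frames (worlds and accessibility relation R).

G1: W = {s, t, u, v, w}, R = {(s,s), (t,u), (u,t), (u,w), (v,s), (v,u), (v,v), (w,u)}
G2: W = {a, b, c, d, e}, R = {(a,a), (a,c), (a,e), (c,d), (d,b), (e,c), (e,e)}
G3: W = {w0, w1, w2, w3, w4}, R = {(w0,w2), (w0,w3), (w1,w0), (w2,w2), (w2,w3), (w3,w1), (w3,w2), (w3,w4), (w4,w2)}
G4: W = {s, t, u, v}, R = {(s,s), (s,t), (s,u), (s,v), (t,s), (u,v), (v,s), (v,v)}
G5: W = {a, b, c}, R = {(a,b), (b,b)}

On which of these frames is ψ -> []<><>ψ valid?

The schema corresponds to a generalized confluence (Geach) condition: forall x forall z (xRz -> exists w (x = w & z R^2 w)).
G1: fails — tRu but no w* with t=w* and uR²w*.
G2: fails — aRc but no w with a=w and cR²w.
G3: fails — w0Rw2 but no w with w0=w and w2R²w.
G4: ✓.
G5: fails — aRb but no w with a=w and bR²w.
Valid on: G4.

G4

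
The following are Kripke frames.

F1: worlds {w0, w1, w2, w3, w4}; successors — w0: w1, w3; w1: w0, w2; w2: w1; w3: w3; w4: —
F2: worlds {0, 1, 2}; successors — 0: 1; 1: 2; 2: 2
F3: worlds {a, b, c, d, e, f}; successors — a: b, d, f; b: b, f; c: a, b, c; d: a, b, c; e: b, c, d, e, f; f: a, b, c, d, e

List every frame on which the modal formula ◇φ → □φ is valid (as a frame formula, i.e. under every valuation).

F2

The schema corresponds to partial functionality: ∀x ∀y ∀z (Rxy ∧ Rxz → y = z).
F1: fails — w0 sees both w1 and w3.
F2: condition met.
F3: fails — a sees both b and d.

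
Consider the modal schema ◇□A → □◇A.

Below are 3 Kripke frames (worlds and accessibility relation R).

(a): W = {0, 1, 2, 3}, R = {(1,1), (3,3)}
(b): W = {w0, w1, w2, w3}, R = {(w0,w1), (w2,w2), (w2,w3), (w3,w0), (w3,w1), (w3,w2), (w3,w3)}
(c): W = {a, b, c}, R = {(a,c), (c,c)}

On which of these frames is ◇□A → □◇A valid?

(a), (c)

This is the axiom for convergence; its first-order frame correspondent is ∀x ∀y ∀z (Rxy ∧ Rxz → ∃w (Ryw ∧ Rzw)).
(a): condition met.
(b): fails — Rw0w1 and Rw0w1 but w1 and w1 have no common successor.
(c): condition met.
Valid on: (a), (c).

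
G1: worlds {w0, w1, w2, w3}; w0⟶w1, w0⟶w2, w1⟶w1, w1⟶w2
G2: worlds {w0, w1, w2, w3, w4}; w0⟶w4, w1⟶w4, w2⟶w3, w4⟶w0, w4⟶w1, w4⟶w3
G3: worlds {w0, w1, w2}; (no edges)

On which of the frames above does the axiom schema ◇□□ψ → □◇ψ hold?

G3

The schema corresponds to a generalized confluence (Geach) condition: ∀x ∀y ∀z ((xRy ∧ xRz) → ∃w (yR²w ∧ zRw)).
G1: fails — w0Rw1, w0Rw2 but no w with w1R²w and w2Rw.
G2: fails — w0Rw4, w0Rw4 but no w with w4R²w and w4Rw.
G3: ✓.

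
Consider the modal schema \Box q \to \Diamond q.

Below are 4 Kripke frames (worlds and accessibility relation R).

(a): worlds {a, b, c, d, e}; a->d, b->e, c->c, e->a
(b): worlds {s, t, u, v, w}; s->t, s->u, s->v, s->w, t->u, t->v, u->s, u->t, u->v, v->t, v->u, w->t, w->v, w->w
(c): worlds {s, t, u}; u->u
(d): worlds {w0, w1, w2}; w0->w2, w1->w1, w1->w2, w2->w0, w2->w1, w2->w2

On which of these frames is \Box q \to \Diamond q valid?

The schema corresponds to seriality: \forall x \exists y Rxy.
(a): fails — world d has no successor.
(b): condition met.
(c): fails — world s has no successor.
(d): condition met.
Valid on: (b), (d).

(b), (d)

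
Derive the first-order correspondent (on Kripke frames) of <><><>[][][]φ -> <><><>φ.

This is a Sahlqvist (Geach-type) schema ◇^3□^3φ → □^0◇^3φ.
Minimal-valuation argument: fix x; take any y with xR^3y and any z with xR^0z. Set V(φ) to the set of worlds R-reachable from y in exactly 3 steps. Then □^3φ holds at y, so the antecedent holds at x; validity forces ◇^3φ at z, giving a w with zR^3w and yR^3w.
First-order correspondent: forall x forall y (x R^3 y -> exists w (y R^3 w & x R^3 w)).

forall x forall y (x R^3 y -> exists w (y R^3 w & x R^3 w))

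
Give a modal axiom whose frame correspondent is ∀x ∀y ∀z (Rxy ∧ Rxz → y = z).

A defining formula is ◇p → □p (the CD axiom).

◇p → □p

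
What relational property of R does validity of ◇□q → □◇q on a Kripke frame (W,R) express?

convergence

Suppose ◇□q→□◇q is valid. Take Rxy, Rxz and set V(q)={w : Ryw}. Then □q at y so ◇□q at x, so □◇q at x, so ◇q at z, giving w with Rzw and Ryw.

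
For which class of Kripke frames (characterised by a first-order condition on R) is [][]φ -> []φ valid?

density: forall x forall y (Rxy -> exists z (Rxz & Rzy))

This schema is the C4 axiom.
It corresponds to density: forall x forall y (Rxy -> exists z (Rxz & Rzy)).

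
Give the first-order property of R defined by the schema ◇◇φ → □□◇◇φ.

This is a Sahlqvist (Geach-type) schema ◇^2□^0φ → □^2◇^2φ.
Minimal-valuation argument: fix x; take any y with xR^2y and any z with xR^2z. Set V(φ) to the set of worlds R-reachable from y in exactly 0 steps. Then □^0φ holds at y, so the antecedent holds at x; validity forces ◇^2φ at z, giving a w with zR^2w and yR^0w.
First-order correspondent: ∀x ∀y ∀z ((xR²y ∧ xR²z) → ∃w (y = w ∧ zR²w)).

∀x ∀y ∀z ((xR²y ∧ xR²z) → ∃w (y = w ∧ zR²w))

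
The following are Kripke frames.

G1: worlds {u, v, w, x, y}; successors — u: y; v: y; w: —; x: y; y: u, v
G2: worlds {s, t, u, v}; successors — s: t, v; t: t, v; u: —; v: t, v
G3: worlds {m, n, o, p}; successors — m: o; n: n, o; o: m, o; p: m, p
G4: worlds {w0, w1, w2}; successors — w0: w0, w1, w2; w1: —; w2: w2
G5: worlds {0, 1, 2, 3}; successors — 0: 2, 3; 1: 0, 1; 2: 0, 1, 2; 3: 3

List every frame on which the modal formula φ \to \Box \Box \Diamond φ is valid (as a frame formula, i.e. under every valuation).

none

The schema corresponds to a generalized confluence (Geach) condition: \forall x \forall z (x R^2 z \to \exists w (x = w \wedge zRw)).
G1: fails — uR²u but no t with u=t and uRt.
G2: fails — sR²t but no w with s=w and tRw.
G3: fails — mR²m but no w with m=w and mRw.
G4: fails — w0R²w1 but no w with w0=w and w1Rw.
G5: fails — 0R²0 but no w with 0=w and 0Rw.
Valid on no frame.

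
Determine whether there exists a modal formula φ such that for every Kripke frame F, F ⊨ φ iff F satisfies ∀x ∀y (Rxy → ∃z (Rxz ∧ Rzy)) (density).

Yes — defined by □□p → □p

The condition is density. A defining modal formula is □□p → □p.
Suppose □□p→□p is valid. Take Rxy and set V(p)={w : xR²w}. Then □□p at x, so □p at x, so p at y, i.e. ∃z(Rxz∧Rzy).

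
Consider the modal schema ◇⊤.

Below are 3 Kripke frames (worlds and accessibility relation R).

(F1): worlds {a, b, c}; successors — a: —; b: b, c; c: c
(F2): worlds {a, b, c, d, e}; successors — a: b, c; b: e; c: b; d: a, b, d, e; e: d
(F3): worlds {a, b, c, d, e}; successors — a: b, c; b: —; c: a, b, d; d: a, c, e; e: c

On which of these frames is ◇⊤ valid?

(F2)

This is the axiom for seriality; its first-order frame correspondent is ∀x ∃y Rxy.
(F1): fails — world a has no successor.
(F2): ✓.
(F3): fails — world b has no successor.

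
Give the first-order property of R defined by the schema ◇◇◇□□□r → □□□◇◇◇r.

This is a Sahlqvist (Geach-type) schema ◇^3□^3r → □^3◇^3r.
Minimal-valuation argument: fix x; take any y with xR^3y and any z with xR^3z. Set V(r) to the set of worlds R-reachable from y in exactly 3 steps. Then □^3r holds at y, so the antecedent holds at x; validity forces ◇^3r at z, giving a w with zR^3w and yR^3w.
First-order correspondent: ∀x ∀y ∀z ((xR³y ∧ xR³z) → ∃w (yR³w ∧ zR³w)).

∀x ∀y ∀z ((xR³y ∧ xR³z) → ∃w (yR³w ∧ zR³w))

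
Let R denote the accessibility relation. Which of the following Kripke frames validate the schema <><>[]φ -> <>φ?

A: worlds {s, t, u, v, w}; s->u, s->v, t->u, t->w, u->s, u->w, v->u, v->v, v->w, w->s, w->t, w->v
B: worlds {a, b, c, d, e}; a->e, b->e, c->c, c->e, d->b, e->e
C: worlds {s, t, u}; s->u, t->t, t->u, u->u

C

The schema corresponds to a generalized confluence (Geach) condition: forall x forall y (x R^2 y -> exists w (yRw & xRw)).
A: fails — sR²u but no w* with uRw* and sRw*.
B: fails — dR²e but no w with eRw and dRw.
C: condition met.
Valid on: C.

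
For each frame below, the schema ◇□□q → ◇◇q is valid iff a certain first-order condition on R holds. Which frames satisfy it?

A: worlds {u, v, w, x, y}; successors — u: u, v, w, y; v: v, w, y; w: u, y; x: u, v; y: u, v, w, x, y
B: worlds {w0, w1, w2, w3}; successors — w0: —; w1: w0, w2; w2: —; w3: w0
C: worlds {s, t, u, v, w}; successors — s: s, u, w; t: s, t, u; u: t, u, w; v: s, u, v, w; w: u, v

A, C

The schema corresponds to a generalized confluence (Geach) condition: ∀x ∀y (xRy → ∃w (yR²w ∧ xR²w)).
A: ✓.
B: fails — w1Rw0 but no w with w0R²w and w1R²w.
C: ✓.
Valid on: A, C.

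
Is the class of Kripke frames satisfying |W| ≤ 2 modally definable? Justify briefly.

Any modally definable frame class is closed under disjoint unions.
Any modal formula valid on each of 3 disjoint one-world frames is valid on their disjoint union (validity is preserved under disjoint unions). Each one-world frame has |W|=1≤2, but the union has |W|=3.
So the class is not modally definable.

No — not modally definable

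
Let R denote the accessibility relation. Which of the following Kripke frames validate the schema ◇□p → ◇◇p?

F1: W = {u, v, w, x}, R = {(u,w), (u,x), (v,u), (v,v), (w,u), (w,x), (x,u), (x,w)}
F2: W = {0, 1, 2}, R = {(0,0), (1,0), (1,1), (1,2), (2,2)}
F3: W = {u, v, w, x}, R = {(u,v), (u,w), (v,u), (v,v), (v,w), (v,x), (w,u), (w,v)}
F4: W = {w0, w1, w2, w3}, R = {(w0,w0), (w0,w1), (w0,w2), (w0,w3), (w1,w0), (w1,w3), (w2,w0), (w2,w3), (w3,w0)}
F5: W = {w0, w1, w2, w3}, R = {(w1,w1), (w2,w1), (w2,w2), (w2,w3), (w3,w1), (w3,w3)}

This is the axiom for a generalized confluence (Geach) condition; its first-order frame correspondent is ∀x ∀y (xRy → ∃w (yRw ∧ xR²w)).
F1: holds.
F2: holds.
F3: fails — vRx but no t with xRt and vR²t.
F4: holds.
F5: holds.

F1, F2, F4, F5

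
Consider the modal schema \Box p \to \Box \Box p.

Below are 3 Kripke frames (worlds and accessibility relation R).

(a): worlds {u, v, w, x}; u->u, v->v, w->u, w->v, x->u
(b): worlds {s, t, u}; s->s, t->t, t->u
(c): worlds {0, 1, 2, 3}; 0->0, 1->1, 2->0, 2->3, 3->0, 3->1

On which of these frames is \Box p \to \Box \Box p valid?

This is the axiom for transitivity; its first-order frame correspondent is \forall x \forall y \forall z (Rxy \wedge Ryz \to Rxz).
(a): ✓.
(b): ✓.
(c): fails — R23 and R31 but not R21.

(a), (b)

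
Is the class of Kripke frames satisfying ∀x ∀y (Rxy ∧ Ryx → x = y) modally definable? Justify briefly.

Not definable by any modal formula

Any modally definable frame class is closed under surjective bounded morphisms.
The 8-cycle (worlds s,t,u,v,w,x,y,z with s→t→u→v→w→x→y→z→s) is antisymmetric. Sending even-indexed worlds to a and odd-indexed worlds to b is a surjective bounded morphism onto the two-world frame with a↔b, which is not antisymmetric.
So the class is not modally definable.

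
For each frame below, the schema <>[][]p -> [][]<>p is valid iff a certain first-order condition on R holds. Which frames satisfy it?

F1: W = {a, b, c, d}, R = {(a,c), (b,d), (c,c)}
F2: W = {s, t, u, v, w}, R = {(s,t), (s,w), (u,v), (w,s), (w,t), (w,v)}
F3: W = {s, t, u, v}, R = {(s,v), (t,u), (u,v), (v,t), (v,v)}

The schema corresponds to a generalized confluence (Geach) condition: forall x forall y forall z ((xRy & x R^2 z) -> exists w (y R^2 w & zRw)).
F1: ✓.
F2: fails — sRt, sR²s but no w* with tR²w* and sRw*.
F3: fails — vRt, vR²t but no w with tR²w and tRw.

F1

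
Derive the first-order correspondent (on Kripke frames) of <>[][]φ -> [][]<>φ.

This is a Sahlqvist (Geach-type) schema ◇^1□^2φ → □^2◇^1φ.
First-order correspondent: forall x forall y forall z ((xRy & x R^2 z) -> exists w (y R^2 w & zRw)).

forall x forall y forall z ((xRy & x R^2 z) -> exists w (y R^2 w & zRw))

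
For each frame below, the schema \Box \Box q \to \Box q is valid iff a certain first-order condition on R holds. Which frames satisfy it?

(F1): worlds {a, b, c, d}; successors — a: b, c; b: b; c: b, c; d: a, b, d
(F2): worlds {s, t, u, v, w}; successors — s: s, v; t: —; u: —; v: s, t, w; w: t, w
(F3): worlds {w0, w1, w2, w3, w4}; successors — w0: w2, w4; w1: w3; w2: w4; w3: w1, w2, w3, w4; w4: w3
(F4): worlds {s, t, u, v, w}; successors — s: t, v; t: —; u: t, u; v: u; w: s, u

Frame correspondent (Sahlqvist): \forall x \forall y (Rxy \to \exists z (Rxz \wedge Rzy)) — i.e. density.
(F1): condition met.
(F2): condition met.
(F3): fails — Rw2w4 but no z with Rw2z and Rzw4.
(F4): fails — Rsv but no z with Rsz and Rzv.

(F1), (F2)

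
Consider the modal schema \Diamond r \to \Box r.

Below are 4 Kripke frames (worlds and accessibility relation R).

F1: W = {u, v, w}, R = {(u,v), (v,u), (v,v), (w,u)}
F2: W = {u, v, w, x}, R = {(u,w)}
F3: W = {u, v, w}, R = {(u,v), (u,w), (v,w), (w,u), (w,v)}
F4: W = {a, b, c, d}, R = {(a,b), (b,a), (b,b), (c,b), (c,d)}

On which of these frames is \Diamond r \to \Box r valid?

F2

The schema corresponds to partial functionality: \forall x \forall y \forall z (Rxy \wedge Rxz \to y = z).
F1: fails — v sees both u and v.
F2: satisfies the condition.
F3: fails — u sees both v and w.
F4: fails — b sees both a and b.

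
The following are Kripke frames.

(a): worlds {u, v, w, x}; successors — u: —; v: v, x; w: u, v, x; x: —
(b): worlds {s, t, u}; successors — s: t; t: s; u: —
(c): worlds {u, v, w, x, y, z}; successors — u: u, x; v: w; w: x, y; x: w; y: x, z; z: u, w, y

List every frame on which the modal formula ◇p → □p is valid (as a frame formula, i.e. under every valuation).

This is the axiom for partial functionality; its first-order frame correspondent is ∀x ∀y ∀z (Rxy ∧ Rxz → y = z).
(a): fails — v sees both v and x.
(b): condition met.
(c): fails — u sees both u and x.
Valid on: (b).

(b)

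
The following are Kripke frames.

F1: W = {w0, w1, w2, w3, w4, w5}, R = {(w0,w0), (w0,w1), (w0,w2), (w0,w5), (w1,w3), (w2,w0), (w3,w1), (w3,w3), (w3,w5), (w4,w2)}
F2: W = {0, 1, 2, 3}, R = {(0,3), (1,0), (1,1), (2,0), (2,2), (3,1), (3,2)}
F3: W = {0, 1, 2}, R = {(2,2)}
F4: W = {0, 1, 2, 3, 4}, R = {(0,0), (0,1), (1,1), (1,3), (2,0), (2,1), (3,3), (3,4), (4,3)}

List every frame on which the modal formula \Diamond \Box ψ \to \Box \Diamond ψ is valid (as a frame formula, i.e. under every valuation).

F3, F4

The schema corresponds to convergence: \forall x \forall y \forall z (Rxy \wedge Rxz \to \exists w (Ryw \wedge Rzw)).
F1: fails — Rw0w5 and Rw0w5 but w5 and w5 have no common successor.
F2: fails — R10 and R11 but 0 and 1 have no common successor.
F3: condition met.
F4: condition met.
Valid on: F3, F4.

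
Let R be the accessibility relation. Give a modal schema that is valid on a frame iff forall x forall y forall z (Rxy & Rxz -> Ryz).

◇ψ → □◇ψ

A defining formula is ◇ψ → □◇ψ (the 5 axiom).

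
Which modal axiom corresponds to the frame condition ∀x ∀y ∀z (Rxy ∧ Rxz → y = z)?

This is partial functionality; the standard corresponding axiom is CD: ◇r → □r.
Suppose ◇r→□r is valid. Take Rxy, Rxz and set V(r)={y}. Then ◇r at x, so □r at x, so r at z, i.e. z=y.

◇r → □r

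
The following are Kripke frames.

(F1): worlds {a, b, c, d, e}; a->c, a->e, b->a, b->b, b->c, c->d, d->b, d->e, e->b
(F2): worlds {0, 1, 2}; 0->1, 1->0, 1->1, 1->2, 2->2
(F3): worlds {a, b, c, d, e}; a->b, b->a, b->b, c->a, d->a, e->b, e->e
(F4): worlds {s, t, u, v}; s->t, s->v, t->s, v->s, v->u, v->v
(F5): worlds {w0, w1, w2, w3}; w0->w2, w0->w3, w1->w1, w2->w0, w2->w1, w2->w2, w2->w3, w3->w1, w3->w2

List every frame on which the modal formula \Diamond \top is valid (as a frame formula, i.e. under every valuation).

(F1), (F2), (F3), (F5)

Frame correspondent (Sahlqvist): \forall x \exists y Rxy — i.e. seriality.
(F1): satisfies the condition.
(F2): satisfies the condition.
(F3): satisfies the condition.
(F4): fails — world u has no successor.
(F5): satisfies the condition.
Valid on: (F1), (F2), (F3), (F5).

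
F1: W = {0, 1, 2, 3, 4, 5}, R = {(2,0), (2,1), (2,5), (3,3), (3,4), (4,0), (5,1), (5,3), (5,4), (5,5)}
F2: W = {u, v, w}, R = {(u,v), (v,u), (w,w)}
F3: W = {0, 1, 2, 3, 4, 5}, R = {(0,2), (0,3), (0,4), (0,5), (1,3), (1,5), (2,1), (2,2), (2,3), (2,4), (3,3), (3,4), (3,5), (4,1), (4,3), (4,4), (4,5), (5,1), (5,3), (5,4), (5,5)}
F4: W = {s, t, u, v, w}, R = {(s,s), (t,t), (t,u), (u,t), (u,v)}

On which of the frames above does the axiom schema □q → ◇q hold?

The schema corresponds to seriality: ∀x ∃y Rxy.
F1: fails — world 0 has no successor.
F2: satisfies the condition.
F3: satisfies the condition.
F4: fails — world v has no successor.
Valid on: F2, F3.

F2, F3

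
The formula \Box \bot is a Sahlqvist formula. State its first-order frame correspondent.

emptiness of R: \forall x \forall y \neg Rxy

□⊥ is valid iff no world has any successor (otherwise □⊥ fails at any world with one).
The converse is a direct semantic check.
So the correspondent is emptiness of R.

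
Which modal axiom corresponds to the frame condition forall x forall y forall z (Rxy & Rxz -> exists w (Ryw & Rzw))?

This is convergence; the standard corresponding axiom is .2: ◇□ψ → □◇ψ.
Suppose ◇□ψ→□◇ψ is valid. Take Rxy, Rxz and set V(ψ)={w : Ryw}. Then □ψ at y so ◇□ψ at x, so □◇ψ at x, so ◇ψ at z, giving w with Rzw and Ryw.

◇□ψ → □◇ψ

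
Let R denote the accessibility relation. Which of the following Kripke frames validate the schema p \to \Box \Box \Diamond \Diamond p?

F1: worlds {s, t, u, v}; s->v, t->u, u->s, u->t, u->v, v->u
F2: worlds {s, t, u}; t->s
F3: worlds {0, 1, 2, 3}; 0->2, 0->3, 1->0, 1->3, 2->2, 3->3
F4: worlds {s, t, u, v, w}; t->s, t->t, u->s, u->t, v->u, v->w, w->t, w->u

F2

This is the axiom for a generalized confluence (Geach) condition; its first-order frame correspondent is \forall x \forall z (x R^2 z \to \exists w (x = w \wedge z R^2 w)).
F1: fails — sR²u but no w with s=w and uR²w.
F2: condition met.
F3: fails — 0R²2 but no w with 0=w and 2R²w.
F4: fails — tR²s but no w* with t=w* and sR²w*.
Valid on: F2.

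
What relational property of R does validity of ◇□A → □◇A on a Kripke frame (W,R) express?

convergence: ∀x ∀y ∀z (Rxy ∧ Rxz → ∃w (Ryw ∧ Rzw))

Suppose ◇□A→□◇A is valid. Take Rxy, Rxz and set V(A)={w : Ryw}. Then □A at y so ◇□A at x, so □◇A at x, so ◇A at z, giving w with Rzw and Ryw.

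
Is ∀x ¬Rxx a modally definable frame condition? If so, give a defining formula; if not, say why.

Not modally definable

Modal frame validity is preserved under surjective bounded morphisms.
The 3-cycle (worlds w0,w1,w2 with w0→w1→w2→w0) is irreflexive, and the map sending every world to a single reflexive point • is a surjective bounded morphism (forth: every edge maps to (•,•); back: every world has a successor). So any modal formula valid on the 3-cycle is also valid on the reflexive point, which is not irreflexive.
So no modal formula (or set of formulas) defines exactly the irreflexive frames.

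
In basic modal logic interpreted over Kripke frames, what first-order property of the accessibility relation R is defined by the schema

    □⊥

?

This schema is the Ver axiom.
It corresponds to emptiness of R: ∀x ∀y ¬Rxy.

Emptiness of R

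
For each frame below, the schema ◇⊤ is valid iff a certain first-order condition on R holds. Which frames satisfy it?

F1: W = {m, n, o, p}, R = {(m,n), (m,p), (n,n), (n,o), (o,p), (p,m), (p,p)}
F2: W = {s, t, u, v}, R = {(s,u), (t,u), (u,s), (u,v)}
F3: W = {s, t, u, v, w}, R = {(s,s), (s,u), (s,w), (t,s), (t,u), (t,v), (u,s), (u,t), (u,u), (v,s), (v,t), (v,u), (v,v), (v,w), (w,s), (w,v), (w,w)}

The schema corresponds to seriality: ∀x ∃y Rxy.
F1: holds.
F2: fails — world v has no successor.
F3: holds.
Valid on: F1, F3.

F1, F3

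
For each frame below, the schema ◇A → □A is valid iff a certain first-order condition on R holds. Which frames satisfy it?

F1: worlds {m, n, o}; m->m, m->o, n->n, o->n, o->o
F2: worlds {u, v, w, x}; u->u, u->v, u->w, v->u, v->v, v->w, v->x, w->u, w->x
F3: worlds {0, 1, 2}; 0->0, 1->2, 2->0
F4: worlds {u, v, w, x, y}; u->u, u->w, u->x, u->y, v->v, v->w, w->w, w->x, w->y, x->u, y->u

This is the axiom for partial functionality; its first-order frame correspondent is ∀x ∀y ∀z (Rxy ∧ Rxz → y = z).
F1: fails — m sees both m and o.
F2: fails — u sees both u and v.
F3: condition met.
F4: fails — u sees both u and w.

F3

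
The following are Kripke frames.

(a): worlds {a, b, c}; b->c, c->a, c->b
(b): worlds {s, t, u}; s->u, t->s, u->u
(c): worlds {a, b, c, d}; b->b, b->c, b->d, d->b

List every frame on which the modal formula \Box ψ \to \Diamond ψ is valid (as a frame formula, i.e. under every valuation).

(b)

This is the axiom for seriality; its first-order frame correspondent is \forall x \exists y Rxy.
(a): fails — world a has no successor.
(b): ✓.
(c): fails — world a has no successor.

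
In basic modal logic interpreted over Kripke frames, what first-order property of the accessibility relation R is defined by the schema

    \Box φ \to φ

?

This schema is the T axiom.
Its frame correspondent is reflexivity — \forall x Rxx.

Reflexivity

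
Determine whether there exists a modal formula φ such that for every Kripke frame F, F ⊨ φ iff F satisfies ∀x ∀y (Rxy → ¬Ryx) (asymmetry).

If a class were modally definable it would be closed under surjective bounded morphisms (Goldblatt–Thomason).
The 3-cycle (worlds w0,w1,w2 with w0→w1→w2→w0) is asymmetric. Mapping every world to a single reflexive point • is a surjective bounded morphism, and the reflexive point is not asymmetric (R•• but asymmetry requires ¬R••).
So no modal formula (or set of formulas) defines exactly the asymmetric frames.

No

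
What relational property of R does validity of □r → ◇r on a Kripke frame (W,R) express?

seriality

Suppose □r→◇r is valid. At any x set V(r)=W. Then □r at x, so ◇r at x, so x has a successor.
Conversely, any frame satisfying ∀x ∃y Rxy validates the schema.
Frame condition: ∀x ∃y Rxy.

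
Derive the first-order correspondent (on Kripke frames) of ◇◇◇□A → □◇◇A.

This is a Sahlqvist (Geach-type) schema ◇^3□^1A → □^1◇^2A.
Minimal-valuation argument: fix x; take any y with xR^3y and any z with xR^1z. Set V(A) to the set of worlds R-reachable from y in exactly 1 step. Then □^1A holds at y, so the antecedent holds at x; validity forces ◇^2A at z, giving a w with zR^2w and yR^1w.
First-order correspondent: ∀x ∀y ∀z ((xR³y ∧ xRz) → ∃w (yRw ∧ zR²w)).

∀x ∀y ∀z ((xR³y ∧ xRz) → ∃w (yRw ∧ zR²w))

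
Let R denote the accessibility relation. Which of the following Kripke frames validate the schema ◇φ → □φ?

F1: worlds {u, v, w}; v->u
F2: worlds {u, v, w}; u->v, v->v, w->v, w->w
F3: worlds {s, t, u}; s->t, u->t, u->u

This is the axiom for partial functionality; its first-order frame correspondent is ∀x ∀y ∀z (Rxy ∧ Rxz → y = z).
F1: satisfies the condition.
F2: fails — w sees both v and w.
F3: fails — u sees both t and u.

F1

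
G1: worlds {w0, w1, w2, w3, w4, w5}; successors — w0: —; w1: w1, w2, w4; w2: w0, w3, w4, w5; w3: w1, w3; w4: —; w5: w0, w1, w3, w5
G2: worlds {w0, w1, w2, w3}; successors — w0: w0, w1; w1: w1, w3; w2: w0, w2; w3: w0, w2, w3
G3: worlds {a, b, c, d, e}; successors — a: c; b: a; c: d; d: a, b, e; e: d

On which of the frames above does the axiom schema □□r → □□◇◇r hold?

This is the axiom for a generalized confluence (Geach) condition; its first-order frame correspondent is ∀x ∀z (xR²z → ∃w (xR²w ∧ zR²w)).
G1: fails — w1R²w0 but no w with w1R²w and w0R²w.
G2: condition met.
G3: fails — bR²c but no w with bR²w and cR²w.
Valid on: G2.

G2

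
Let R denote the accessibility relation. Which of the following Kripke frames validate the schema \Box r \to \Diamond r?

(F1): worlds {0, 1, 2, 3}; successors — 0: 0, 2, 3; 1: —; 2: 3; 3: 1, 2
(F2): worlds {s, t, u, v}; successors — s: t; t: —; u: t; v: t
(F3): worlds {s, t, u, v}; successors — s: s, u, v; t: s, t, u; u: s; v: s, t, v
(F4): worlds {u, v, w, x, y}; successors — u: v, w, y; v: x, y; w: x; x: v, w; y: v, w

(F3), (F4)

The schema corresponds to seriality: \forall x \exists y Rxy.
(F1): fails — world 1 has no successor.
(F2): fails — world t has no successor.
(F3): satisfies the condition.
(F4): satisfies the condition.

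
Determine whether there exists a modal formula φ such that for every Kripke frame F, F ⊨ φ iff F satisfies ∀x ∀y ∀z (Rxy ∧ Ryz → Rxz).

The condition is transitivity. A defining modal formula is □q → □□q.
Suppose □q→□□q is valid. Take Rxy, Ryz and set V(q)={w : Rxw}. Then □q at x, so □□q at x, so □q at y, so q at z, i.e. Rxz.

Yes — defined by □q → □□q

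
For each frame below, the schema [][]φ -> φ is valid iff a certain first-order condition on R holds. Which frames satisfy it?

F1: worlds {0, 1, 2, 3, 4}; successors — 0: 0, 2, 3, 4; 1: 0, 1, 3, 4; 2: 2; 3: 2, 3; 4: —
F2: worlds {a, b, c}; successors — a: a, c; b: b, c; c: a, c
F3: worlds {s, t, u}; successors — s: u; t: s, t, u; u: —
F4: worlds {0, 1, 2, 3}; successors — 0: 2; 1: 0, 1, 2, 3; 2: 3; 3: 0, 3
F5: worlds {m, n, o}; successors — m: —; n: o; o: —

The schema corresponds to a generalized confluence (Geach) condition: forall x exists w (x R^2 w & x = w).
F1: fails — at 4 but no w with 4R²w and 4=w.
F2: ✓.
F3: fails — at s but no w with sR²w and s=w.
F4: fails — at 0 but no w with 0R²w and 0=w.
F5: fails — at m but no w with mR²w and m=w.

F2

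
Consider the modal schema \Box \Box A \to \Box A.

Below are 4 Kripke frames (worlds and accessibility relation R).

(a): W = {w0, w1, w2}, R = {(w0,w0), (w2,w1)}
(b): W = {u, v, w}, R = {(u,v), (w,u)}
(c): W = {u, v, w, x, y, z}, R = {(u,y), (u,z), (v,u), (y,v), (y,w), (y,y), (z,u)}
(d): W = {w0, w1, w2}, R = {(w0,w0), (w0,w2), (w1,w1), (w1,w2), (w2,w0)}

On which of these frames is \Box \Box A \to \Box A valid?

The schema corresponds to density: \forall x \forall y (Rxy \to \exists z (Rxz \wedge Rzy)).
(a): fails — Rw2w1 but no z with Rw2z and Rzw1.
(b): fails — Ruv but no z with Ruz and Rzv.
(c): fails — Ruz but no t with Rut and Rtz.
(d): condition met.
Valid on: (d).

(d)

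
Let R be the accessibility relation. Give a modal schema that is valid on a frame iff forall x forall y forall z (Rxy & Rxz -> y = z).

◇p → □p

The condition is partial functionality. The CD schema ◇p → □p defines it.
Suppose ◇p→□p is valid. Take Rxy, Rxz and set V(p)={y}. Then ◇p at x, so □p at x, so p at z, i.e. z=y.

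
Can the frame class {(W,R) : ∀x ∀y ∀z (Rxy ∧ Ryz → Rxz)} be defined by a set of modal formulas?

Definable; □p → □□p defines it

The condition is transitivity. A defining modal formula is □p → □□p.
Suppose □p→□□p is valid. Take Rxy, Ryz and set V(p)={w : Rxw}. Then □p at x, so □□p at x, so □p at y, so p at z, i.e. Rxz.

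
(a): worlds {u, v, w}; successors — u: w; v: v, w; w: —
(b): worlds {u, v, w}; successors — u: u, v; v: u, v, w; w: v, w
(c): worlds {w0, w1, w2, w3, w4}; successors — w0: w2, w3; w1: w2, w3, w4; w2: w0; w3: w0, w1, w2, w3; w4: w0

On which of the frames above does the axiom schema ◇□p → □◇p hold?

Frame correspondent (Sahlqvist): ∀x ∀y ∀z (Rxy ∧ Rxz → ∃w (Ryw ∧ Rzw)) — i.e. convergence.
(a): fails — Ruw and Ruw but w and w have no common successor.
(b): holds.
(c): fails — Rw3w1 and Rw3w2 but w1 and w2 have no common successor.
Valid on: (b).

(b)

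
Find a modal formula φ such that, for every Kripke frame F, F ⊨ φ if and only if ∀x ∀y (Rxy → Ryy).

□(□ψ → ψ)

A defining formula is □(□ψ → ψ) (the T□ axiom).
Suppose □(□ψ→ψ) is valid. Take Rxy and set V(ψ)={w : Ryw}. Then at y, □ψ holds; since □(□ψ→ψ) at x, □ψ→ψ at y, so ψ at y, i.e. Ryy.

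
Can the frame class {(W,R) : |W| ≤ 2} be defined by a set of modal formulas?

Not modally definable

Any modally definable frame class is closed under disjoint unions.
Any modal formula valid on each of 3 disjoint one-world frames is valid on their disjoint union (validity is preserved under disjoint unions). Each one-world frame has |W|=1≤2, but the union has |W|=3.
Hence having at most 2 worlds is not modally definable.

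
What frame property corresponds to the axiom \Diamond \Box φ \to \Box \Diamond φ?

Convergence

Suppose ◇□φ→□◇φ is valid. Take Rxy, Rxz and set V(φ)={w : Ryw}. Then □φ at y so ◇□φ at x, so □◇φ at x, so ◇φ at z, giving w with Rzw and Ryw.
The converse is a direct semantic check.
Frame condition: \forall x \forall y \forall z (Rxy \wedge Rxz \to \exists w (Ryw \wedge Rzw)).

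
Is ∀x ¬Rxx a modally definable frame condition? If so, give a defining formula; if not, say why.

Not modally definable

Any modally definable frame class is closed under surjective bounded morphisms.
The 3-cycle (worlds w0,w1,w2 with w0→w1→w2→w0) is irreflexive, and the map sending every world to a single reflexive point • is a surjective bounded morphism (forth: every edge maps to (•,•); back: every world has a successor). So any modal formula valid on the 3-cycle is also valid on the reflexive point, which is not irreflexive.
So the class is not modally definable.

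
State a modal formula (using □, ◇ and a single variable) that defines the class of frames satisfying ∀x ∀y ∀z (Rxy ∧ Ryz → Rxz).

□q → □□q

This is transitivity; the standard corresponding axiom is 4: □q → □□q.
Suppose □q→□□q is valid. Take Rxy, Ryz and set V(q)={w : Rxw}. Then □q at x, so □□q at x, so □q at y, so q at z, i.e. Rxz.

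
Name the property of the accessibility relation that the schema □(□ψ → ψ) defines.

shift-reflexivity

This is the T□ axiom.
It corresponds to shift-reflexivity: ∀x ∀y (Rxy → Ryy).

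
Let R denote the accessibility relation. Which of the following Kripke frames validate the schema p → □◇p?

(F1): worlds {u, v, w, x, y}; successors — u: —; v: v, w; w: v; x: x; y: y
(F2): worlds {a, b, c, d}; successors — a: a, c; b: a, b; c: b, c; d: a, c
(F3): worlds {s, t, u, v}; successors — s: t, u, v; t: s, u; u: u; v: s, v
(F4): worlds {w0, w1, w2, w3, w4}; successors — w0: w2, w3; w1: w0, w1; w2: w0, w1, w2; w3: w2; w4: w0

(F1)

The schema corresponds to symmetry: ∀x ∀y (Rxy → Ryx).
(F1): holds.
(F2): fails — Rdc but not Rcd.
(F3): fails — Rtu but not Rut.
(F4): fails — Rw1w0 but not Rw0w1.
Valid on: (F1).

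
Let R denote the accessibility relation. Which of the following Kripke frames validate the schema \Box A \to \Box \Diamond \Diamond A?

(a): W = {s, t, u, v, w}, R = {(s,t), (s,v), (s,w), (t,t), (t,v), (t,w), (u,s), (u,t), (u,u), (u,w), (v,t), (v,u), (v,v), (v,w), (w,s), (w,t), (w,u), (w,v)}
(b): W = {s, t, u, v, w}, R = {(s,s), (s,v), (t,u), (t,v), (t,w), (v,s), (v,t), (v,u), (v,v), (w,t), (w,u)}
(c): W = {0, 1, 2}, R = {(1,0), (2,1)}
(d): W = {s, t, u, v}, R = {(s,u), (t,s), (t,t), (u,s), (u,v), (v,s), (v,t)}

The schema corresponds to a generalized confluence (Geach) condition: \forall x \forall z (xRz \to \exists w (xRw \wedge z R^2 w)).
(a): ✓.
(b): fails — tRu but no w* with tRw* and uR²w*.
(c): fails — 1R0 but no w with 1Rw and 0R²w.
(d): ✓.

(a), (d)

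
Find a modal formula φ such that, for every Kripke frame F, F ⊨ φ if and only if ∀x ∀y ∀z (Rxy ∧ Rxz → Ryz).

A defining formula is ◇s → □◇s (the 5 axiom).
Suppose ◇s→□◇s is valid. Take Rxy, Rxz and set V(s)={y}. Then ◇s at x, so □◇s at x, so ◇s at z, so some w with Rzw has s; w=y, i.e. Rzy. By symmetry of the argument, Ryz.

◇s → □◇s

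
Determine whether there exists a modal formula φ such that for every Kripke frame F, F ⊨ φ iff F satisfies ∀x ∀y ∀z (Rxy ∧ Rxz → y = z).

Definable; ◇q → □q defines it

This is a Sahlqvist condition; the CD axiom ◇q → □q defines it.
Suppose ◇q→□q is valid. Take Rxy, Rxz and set V(q)={y}. Then ◇q at x, so □q at x, so q at z, i.e. z=y.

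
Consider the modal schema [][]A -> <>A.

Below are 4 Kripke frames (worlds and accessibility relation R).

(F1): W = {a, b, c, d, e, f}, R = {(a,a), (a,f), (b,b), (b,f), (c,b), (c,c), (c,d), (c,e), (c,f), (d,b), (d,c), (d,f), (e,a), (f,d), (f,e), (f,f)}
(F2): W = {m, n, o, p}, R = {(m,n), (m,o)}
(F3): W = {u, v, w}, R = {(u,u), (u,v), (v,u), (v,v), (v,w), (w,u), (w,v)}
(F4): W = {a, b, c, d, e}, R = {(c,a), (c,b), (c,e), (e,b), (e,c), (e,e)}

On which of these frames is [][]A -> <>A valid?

The schema corresponds to a generalized confluence (Geach) condition: forall x exists w (x R^2 w & xRw).
(F1): condition met.
(F2): fails — at m but no w with mR²w and mRw.
(F3): condition met.
(F4): fails — at a but no w with aR²w and aRw.
Valid on: (F1), (F3).

(F1), (F3)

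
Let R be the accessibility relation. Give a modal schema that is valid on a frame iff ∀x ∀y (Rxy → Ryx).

A defining formula is s → □◇s (the B axiom).

s → □◇s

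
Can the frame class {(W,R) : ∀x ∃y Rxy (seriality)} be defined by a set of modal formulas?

Definable; □r → ◇r defines it

The condition is seriality. A defining modal formula is □r → ◇r.
Suppose □r→◇r is valid. At any x set V(r)=W. Then □r at x, so ◇r at x, so x has a successor.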